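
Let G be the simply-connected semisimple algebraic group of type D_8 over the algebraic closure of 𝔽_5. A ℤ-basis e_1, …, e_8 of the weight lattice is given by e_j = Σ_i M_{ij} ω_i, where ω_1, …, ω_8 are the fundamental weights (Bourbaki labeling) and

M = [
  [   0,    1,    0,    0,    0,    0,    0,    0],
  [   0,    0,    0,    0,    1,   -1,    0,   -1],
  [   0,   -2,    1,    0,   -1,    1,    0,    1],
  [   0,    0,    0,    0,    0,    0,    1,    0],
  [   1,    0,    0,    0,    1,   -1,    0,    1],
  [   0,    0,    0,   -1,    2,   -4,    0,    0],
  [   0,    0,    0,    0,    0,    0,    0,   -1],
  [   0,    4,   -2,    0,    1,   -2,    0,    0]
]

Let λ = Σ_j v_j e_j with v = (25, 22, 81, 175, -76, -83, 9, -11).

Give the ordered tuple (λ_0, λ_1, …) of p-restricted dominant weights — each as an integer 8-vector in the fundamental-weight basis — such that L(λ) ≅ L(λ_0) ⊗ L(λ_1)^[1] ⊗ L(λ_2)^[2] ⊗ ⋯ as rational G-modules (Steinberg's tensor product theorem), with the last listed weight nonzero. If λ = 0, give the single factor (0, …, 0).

((2, 3, 4, 4, 1, 0, 1, 1), (4, 3, 3, 1, 4, 1, 2, 3))

ω-coordinates c = M·v, v = (25, 22, 81, 175, -76, -83, 9, -11):
  c_1 = (0)·(25) + (1)·(22) + (0)·(81) + (0)·(175) + (0)·(-76) + (0)·(-83) + (0)·(9) + (0)·(-11) = 22
  c_2 = (0)·(25) + (0)·(22) + (0)·(81) + (0)·(175) + (1)·(-76) + (-1)·(-83) + (0)·(9) + (-1)·(-11) = 18
  c_3 = (0)·(25) + (-2)·(22) + (1)·(81) + (0)·(175) + (-1)·(-76) + (1)·(-83) + (0)·(9) + (1)·(-11) = 19
  c_4 = (0)·(25) + (0)·(22) + (0)·(81) + (0)·(175) + (0)·(-76) + (0)·(-83) + (1)·(9) + (0)·(-11) = 9
  c_5 = (1)·(25) + (0)·(22) + (0)·(81) + (0)·(175) + (1)·(-76) + (-1)·(-83) + (0)·(9) + (1)·(-11) = 21
  c_6 = (0)·(25) + (0)·(22) + (0)·(81) + (-1)·(175) + (2)·(-76) + (-4)·(-83) + (0)·(9) + (0)·(-11) = 5
  c_7 = (0)·(25) + (0)·(22) + (0)·(81) + (0)·(175) + (0)·(-76) + (0)·(-83) + (0)·(9) + (-1)·(-11) = 11
  c_8 = (0)·(25) + (4)·(22) + (-2)·(81) + (0)·(175) + (1)·(-76) + (-2)·(-83) + (0)·(9) + (0)·(-11) = 16
Expand coordinatewise in base 5:
  c_1 = 22 = 2·5^0 + 4·5^1
  c_2 = 18 = 3·5^0 + 3·5^1
  c_3 = 19 = 4·5^0 + 3·5^1
  c_4 = 9 = 4·5^0 + 1·5^1
  c_5 = 21 = 1·5^0 + 4·5^1
  c_6 = 5 = 0·5^0 + 1·5^1
  c_7 = 11 = 1·5^0 + 2·5^1
  c_8 = 16 = 1·5^0 + 3·5^1
λ_0 = (2, 3, 4, 4, 1, 0, 1, 1)
λ_1 = (4, 3, 3, 1, 4, 1, 2, 3)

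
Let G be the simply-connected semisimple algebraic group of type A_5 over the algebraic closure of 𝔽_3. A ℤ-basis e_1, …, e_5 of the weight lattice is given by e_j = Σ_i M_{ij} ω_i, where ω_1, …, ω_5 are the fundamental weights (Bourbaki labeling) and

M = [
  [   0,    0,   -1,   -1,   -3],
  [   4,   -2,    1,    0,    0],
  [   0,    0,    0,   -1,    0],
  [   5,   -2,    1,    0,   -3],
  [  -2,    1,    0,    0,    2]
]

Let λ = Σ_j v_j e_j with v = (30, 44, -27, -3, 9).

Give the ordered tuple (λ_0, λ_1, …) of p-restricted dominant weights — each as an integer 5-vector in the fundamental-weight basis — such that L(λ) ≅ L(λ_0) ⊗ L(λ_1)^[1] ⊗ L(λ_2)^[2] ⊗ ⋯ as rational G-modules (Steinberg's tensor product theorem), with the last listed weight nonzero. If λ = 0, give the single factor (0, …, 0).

((0, 2, 0, 2, 2), (1, 1, 1, 2, 0))

Change of basis e → ω: c = M·v where v = (30, 44, -27, -3, 9):
  c_1 = (0)·(30) + (0)·(44) + (-1)·(-27) + (-1)·(-3) + (-3)·(9) = 3
  c_2 = (4)·(30) + (-2)·(44) + (1)·(-27) + (0)·(-3) + (0)·(9) = 5
  c_3 = (0)·(30) + (0)·(44) + (0)·(-27) + (-1)·(-3) + (0)·(9) = 3
  c_4 = (5)·(30) + (-2)·(44) + (1)·(-27) + (0)·(-3) + (-3)·(9) = 8
  c_5 = (-2)·(30) + (1)·(44) + (0)·(-27) + (0)·(-3) + (2)·(9) = 2
Base-3 expansion of each c_i:
  c_1 = 3 = 0·3^0 + 1·3^1
  c_2 = 5 = 2·3^0 + 1·3^1
  c_3 = 3 = 0·3^0 + 1·3^1
  c_4 = 8 = 2·3^0 + 2·3^1
  c_5 = 2 = 2·3^0
Factor λ_0 = (0, 2, 0, 2, 2)
Factor λ_1 = (1, 1, 1, 2, 0)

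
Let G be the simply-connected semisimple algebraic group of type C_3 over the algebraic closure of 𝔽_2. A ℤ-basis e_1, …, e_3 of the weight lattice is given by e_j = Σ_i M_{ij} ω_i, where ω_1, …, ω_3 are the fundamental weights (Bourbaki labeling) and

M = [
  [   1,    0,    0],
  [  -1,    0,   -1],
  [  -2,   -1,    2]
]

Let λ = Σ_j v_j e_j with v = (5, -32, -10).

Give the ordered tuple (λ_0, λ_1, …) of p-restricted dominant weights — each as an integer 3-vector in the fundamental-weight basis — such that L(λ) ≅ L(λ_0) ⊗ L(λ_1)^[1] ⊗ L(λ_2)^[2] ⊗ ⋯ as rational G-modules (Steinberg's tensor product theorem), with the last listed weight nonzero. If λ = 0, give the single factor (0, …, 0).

ω-coordinates c = M·v, v = (5, -32, -10):
  c_1 = 1·5 + (0)·(-32) + (0)·(-10) = 5
  c_2 = (-1)·(5) + (0)·(-32) + (-1)·(-10) = 5
  c_3 = (-2)·(5) + (-1)·(-32) + (2)·(-10) = 2
Writing each c_i in base p = 2:
  c_1 = 5 = 1·2^0 + 0·2^1 + 1·2^2
  c_2 = 5 = 1·2^0 + 0·2^1 + 1·2^2
  c_3 = 2 = 0·2^0 + 1·2^1
λ_0 = (1, 1, 0)
λ_1 = (0, 0, 1)
λ_2 = (1, 1, 0)

((1, 1, 0), (0, 0, 1), (1, 1, 0))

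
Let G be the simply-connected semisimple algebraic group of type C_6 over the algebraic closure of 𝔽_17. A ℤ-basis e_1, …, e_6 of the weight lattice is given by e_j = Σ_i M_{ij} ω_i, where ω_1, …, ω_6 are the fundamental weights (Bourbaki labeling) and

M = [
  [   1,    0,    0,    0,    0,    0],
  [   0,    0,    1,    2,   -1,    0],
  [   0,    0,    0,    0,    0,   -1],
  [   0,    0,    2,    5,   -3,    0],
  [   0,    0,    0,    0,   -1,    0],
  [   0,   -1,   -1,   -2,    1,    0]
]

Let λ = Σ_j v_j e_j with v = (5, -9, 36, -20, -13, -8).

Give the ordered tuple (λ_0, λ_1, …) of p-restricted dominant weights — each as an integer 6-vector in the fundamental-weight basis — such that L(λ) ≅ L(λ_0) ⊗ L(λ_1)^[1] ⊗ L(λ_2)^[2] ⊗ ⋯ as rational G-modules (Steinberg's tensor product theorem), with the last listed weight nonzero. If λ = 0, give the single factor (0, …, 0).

((5, 9, 8, 11, 13, 0),)

Converting to the ω-basis (c_i = row i of M dotted with v = (5, -9, 36, -20, -13, -8)):
  c_1 = 1*5 + 0*-9 + 0*36 + 0*-20 + 0*-13 + 0*-8 = 5
  c_2 = 0*5 + 0*-9 + 1*36 + 2*-20 + -1*-13 + 0*-8 = 9
  c_3 = 0*5 + 0*-9 + 0*36 + 0*-20 + 0*-13 + -1*-8 = 8
  c_4 = 0*5 + 0*-9 + 2*36 + 5*-20 + -3*-13 + 0*-8 = 11
  c_5 = 0*5 + 0*-9 + 0*36 + 0*-20 + -1*-13 + 0*-8 = 13
  c_6 = 0*5 + -1*-9 + -1*36 + -2*-20 + 1*-13 + 0*-8 = 0
Expand coordinatewise in base 17:
  c_1 = 5 = 5·17^0
  c_2 = 9 = 9·17^0
  c_3 = 8 = 8·17^0
  c_4 = 11 = 11·17^0
  c_5 = 13 = 13·17^0
  c_6 = 0
p-restricted factor λ_0 = (5, 9, 8, 11, 13, 0)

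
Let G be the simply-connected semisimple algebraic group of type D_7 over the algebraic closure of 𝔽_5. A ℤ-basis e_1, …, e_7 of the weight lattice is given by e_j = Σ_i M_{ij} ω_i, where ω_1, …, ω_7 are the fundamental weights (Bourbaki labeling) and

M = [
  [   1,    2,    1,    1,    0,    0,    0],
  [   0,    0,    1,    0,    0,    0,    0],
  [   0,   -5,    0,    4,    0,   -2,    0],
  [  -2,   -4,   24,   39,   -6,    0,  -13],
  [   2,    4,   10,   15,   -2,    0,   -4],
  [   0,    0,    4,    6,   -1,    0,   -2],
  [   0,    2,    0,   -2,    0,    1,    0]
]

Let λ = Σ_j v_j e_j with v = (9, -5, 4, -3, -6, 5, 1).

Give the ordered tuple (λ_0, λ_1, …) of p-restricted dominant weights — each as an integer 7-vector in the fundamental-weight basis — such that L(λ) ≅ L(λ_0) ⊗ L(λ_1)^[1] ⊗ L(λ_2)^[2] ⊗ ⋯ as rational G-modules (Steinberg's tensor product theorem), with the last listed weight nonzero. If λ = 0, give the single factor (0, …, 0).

((0, 4, 3, 4, 1, 2, 1),)

Change of basis e → ω: c = M·v where v = (9, -5, 4, -3, -6, 5, 1):
  c_1 = 1·9 + (2)·(-5) + 1·4 + (1)·(-3) + (0)·(-6) + 0·5 + 0·1 = 0
  c_2 = 0·9 + (0)·(-5) + 1·4 + (0)·(-3) + (0)·(-6) + 0·5 + 0·1 = 4
  c_3 = 0·9 + (-5)·(-5) + 0·4 + (4)·(-3) + (0)·(-6) + (-2)·(5) + 0·1 = 3
  c_4 = (-2)·(9) + (-4)·(-5) + 24·4 + (39)·(-3) + (-6)·(-6) + 0·5 + (-13)·(1) = 4
  c_5 = 2·9 + (4)·(-5) + 10·4 + (15)·(-3) + (-2)·(-6) + 0·5 + (-4)·(1) = 1
  c_6 = 0·9 + (0)·(-5) + 4·4 + (6)·(-3) + (-1)·(-6) + 0·5 + (-2)·(1) = 2
  c_7 = 0·9 + (2)·(-5) + 0·4 + (-2)·(-3) + (0)·(-6) + 1·5 + 0·1 = 1
Writing each c_i in base p = 5:
  c_1 = 0
  c_2 = 4 = 4·5^0
  c_3 = 3 = 3·5^0
  c_4 = 4 = 4·5^0
  c_5 = 1 = 1·5^0
  c_6 = 2 = 2·5^0
  c_7 = 1 = 1·5^0
Factor λ_0 = (0, 4, 3, 4, 1, 2, 1)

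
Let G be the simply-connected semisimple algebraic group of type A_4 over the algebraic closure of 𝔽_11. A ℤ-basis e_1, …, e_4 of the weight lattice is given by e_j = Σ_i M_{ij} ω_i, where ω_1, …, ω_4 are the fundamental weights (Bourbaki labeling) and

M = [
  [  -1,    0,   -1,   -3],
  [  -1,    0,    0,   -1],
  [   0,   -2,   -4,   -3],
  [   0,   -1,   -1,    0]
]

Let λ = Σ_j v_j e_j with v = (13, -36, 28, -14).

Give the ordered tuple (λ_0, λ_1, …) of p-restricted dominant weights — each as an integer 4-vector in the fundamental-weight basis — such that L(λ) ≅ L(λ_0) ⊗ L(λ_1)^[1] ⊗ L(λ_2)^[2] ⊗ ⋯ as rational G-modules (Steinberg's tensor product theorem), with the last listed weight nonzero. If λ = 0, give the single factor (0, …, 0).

Compute c_i = Σ_j M_{ij} v_j with v = (13, -36, 28, -14):
  c_1 = (-1)·(13) + (0)·(-36) + (-1)·(28) + (-3)·(-14) = 1
  c_2 = (-1)·(13) + (0)·(-36) + (0)·(28) + (-1)·(-14) = 1
  c_3 = (0)·(13) + (-2)·(-36) + (-4)·(28) + (-3)·(-14) = 2
  c_4 = (0)·(13) + (-1)·(-36) + (-1)·(28) + (0)·(-14) = 8
Expand coordinatewise in base 11:
  c_1 = 1 = 1·11^0
  c_2 = 1 = 1·11^0
  c_3 = 2 = 2·11^0
  c_4 = 8 = 8·11^0
Factor λ_0 = (1, 1, 2, 8)

((1, 1, 2, 8),)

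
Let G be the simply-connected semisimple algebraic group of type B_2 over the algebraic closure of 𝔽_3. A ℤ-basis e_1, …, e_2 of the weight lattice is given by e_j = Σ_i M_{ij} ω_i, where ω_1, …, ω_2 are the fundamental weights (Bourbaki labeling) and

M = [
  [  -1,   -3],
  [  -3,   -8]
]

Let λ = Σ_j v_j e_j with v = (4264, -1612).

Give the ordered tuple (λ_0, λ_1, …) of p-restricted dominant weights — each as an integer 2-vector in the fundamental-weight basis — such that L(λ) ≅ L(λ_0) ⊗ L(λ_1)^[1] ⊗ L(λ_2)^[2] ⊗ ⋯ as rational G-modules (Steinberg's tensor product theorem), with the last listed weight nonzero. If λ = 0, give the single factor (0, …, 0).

((2, 2), (1, 1), (0, 2), (0, 0), (1, 1), (2, 0))

Compute c_i = Σ_j M_{ij} v_j with v = (4264, -1612):
  c_1 = -1*4264 + -3*-1612 = 572
  c_2 = -3*4264 + -8*-1612 = 104
Base-3 expansion of each c_i:
  c_1 = 572 = 2·3^0 + 1·3^1 + 0·3^2 + 0·3^3 + 1·3^4 + 2·3^5
  c_2 = 104 = 2·3^0 + 1·3^1 + 2·3^2 + 0·3^3 + 1·3^4
Factor λ_0 = (2, 2)
Factor λ_1 = (1, 1)
Factor λ_2 = (0, 2)
Factor λ_3 = (0, 0)
Factor λ_4 = (1, 1)
Factor λ_5 = (2, 0)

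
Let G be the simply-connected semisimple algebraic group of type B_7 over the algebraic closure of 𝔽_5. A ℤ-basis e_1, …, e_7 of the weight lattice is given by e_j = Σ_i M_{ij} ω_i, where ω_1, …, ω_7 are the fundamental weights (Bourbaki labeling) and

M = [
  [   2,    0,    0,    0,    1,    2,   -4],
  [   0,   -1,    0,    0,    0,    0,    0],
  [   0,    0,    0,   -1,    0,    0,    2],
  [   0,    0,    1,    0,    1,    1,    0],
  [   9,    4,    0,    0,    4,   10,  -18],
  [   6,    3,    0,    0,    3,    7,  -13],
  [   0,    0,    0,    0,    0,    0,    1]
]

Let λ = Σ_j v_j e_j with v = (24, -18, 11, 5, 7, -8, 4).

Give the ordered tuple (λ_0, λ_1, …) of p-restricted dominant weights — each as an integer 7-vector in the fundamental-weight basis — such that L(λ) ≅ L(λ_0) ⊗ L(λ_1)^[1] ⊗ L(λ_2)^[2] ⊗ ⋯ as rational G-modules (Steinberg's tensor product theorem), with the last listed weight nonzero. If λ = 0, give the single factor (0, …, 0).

((3, 3, 3, 0, 0, 3, 4), (4, 3, 0, 2, 4, 0, 0))

Change of basis e → ω: c = M·v where v = (24, -18, 11, 5, 7, -8, 4):
  c_1 = 2·24 + (0)·(-18) + 0·11 + 0·5 + 1·7 + (2)·(-8) + (-4)·(4) = 23
  c_2 = 0·24 + (-1)·(-18) + 0·11 + 0·5 + 0·7 + (0)·(-8) + 0·4 = 18
  c_3 = 0·24 + (0)·(-18) + 0·11 + (-1)·(5) + 0·7 + (0)·(-8) + 2·4 = 3
  c_4 = 0·24 + (0)·(-18) + 1·11 + 0·5 + 1·7 + (1)·(-8) + 0·4 = 10
  c_5 = 9·24 + (4)·(-18) + 0·11 + 0·5 + 4·7 + (10)·(-8) + (-18)·(4) = 20
  c_6 = 6·24 + (3)·(-18) + 0·11 + 0·5 + 3·7 + (7)·(-8) + (-13)·(4) = 3
  c_7 = 0·24 + (0)·(-18) + 0·11 + 0·5 + 0·7 + (0)·(-8) + 1·4 = 4
Writing each c_i in base p = 5:
  c_1 = 23 = 3·5^0 + 4·5^1
  c_2 = 18 = 3·5^0 + 3·5^1
  c_3 = 3 = 3·5^0
  c_4 = 10 = 0·5^0 + 2·5^1
  c_5 = 20 = 0·5^0 + 4·5^1
  c_6 = 3 = 3·5^0
  c_7 = 4 = 4·5^0
Factor λ_0 = (3, 3, 3, 0, 0, 3, 4)
Factor λ_1 = (4, 3, 0, 2, 4, 0, 0)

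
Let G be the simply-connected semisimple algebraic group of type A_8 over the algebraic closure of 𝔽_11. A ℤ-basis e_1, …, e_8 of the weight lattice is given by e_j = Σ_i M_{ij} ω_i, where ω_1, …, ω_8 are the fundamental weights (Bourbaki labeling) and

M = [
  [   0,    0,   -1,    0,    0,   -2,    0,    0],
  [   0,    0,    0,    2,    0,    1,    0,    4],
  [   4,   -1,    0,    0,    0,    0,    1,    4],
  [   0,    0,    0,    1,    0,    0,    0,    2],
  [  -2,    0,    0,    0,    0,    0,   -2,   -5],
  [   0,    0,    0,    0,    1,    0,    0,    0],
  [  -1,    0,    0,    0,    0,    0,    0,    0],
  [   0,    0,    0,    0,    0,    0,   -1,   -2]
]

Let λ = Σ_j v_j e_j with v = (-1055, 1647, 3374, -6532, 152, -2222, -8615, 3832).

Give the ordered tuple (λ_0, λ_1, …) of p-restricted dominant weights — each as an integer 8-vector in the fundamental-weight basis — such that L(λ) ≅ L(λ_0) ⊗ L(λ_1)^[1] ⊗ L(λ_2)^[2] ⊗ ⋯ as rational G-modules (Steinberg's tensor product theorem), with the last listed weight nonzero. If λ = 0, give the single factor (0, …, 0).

((3, 9, 10, 10, 4, 9, 10, 5), (9, 3, 10, 3, 5, 2, 7, 9), (8, 0, 6, 9, 1, 1, 8, 7))

Compute c_i = Σ_j M_{ij} v_j with v = (-1055, 1647, 3374, -6532, 152, -2222, -8615, 3832):
  c_1 = (0)·(-1055) + (0)·(1647) + (-1)·(3374) + (0)·(-6532) + (0)·(152) + (-2)·(-2222) + (0)·(-8615) + (0)·(3832) = 1070
  c_2 = (0)·(-1055) + (0)·(1647) + (0)·(3374) + (2)·(-6532) + (0)·(152) + (1)·(-2222) + (0)·(-8615) + (4)·(3832) = 42
  c_3 = (4)·(-1055) + (-1)·(1647) + (0)·(3374) + (0)·(-6532) + (0)·(152) + (0)·(-2222) + (1)·(-8615) + (4)·(3832) = 846
  c_4 = (0)·(-1055) + (0)·(1647) + (0)·(3374) + (1)·(-6532) + (0)·(152) + (0)·(-2222) + (0)·(-8615) + (2)·(3832) = 1132
  c_5 = (-2)·(-1055) + (0)·(1647) + (0)·(3374) + (0)·(-6532) + (0)·(152) + (0)·(-2222) + (-2)·(-8615) + (-5)·(3832) = 180
  c_6 = (0)·(-1055) + (0)·(1647) + (0)·(3374) + (0)·(-6532) + (1)·(152) + (0)·(-2222) + (0)·(-8615) + (0)·(3832) = 152
  c_7 = (-1)·(-1055) + (0)·(1647) + (0)·(3374) + (0)·(-6532) + (0)·(152) + (0)·(-2222) + (0)·(-8615) + (0)·(3832) = 1055
  c_8 = (0)·(-1055) + (0)·(1647) + (0)·(3374) + (0)·(-6532) + (0)·(152) + (0)·(-2222) + (-1)·(-8615) + (-2)·(3832) = 951
Base-11 expansion of each c_i:
  c_1 = 1070 = 3·11^0 + 9·11^1 + 8·11^2
  c_2 = 42 = 9·11^0 + 3·11^1
  c_3 = 846 = 10·11^0 + 10·11^1 + 6·11^2
  c_4 = 1132 = 10·11^0 + 3·11^1 + 9·11^2
  c_5 = 180 = 4·11^0 + 5·11^1 + 1·11^2
  c_6 = 152 = 9·11^0 + 2·11^1 + 1·11^2
  c_7 = 1055 = 10·11^0 + 7·11^1 + 8·11^2
  c_8 = 951 = 5·11^0 + 9·11^1 + 7·11^2
λ_0 = (3, 9, 10, 10, 4, 9, 10, 5)
λ_1 = (9, 3, 10, 3, 5, 2, 7, 9)
λ_2 = (8, 0, 6, 9, 1, 1, 8, 7)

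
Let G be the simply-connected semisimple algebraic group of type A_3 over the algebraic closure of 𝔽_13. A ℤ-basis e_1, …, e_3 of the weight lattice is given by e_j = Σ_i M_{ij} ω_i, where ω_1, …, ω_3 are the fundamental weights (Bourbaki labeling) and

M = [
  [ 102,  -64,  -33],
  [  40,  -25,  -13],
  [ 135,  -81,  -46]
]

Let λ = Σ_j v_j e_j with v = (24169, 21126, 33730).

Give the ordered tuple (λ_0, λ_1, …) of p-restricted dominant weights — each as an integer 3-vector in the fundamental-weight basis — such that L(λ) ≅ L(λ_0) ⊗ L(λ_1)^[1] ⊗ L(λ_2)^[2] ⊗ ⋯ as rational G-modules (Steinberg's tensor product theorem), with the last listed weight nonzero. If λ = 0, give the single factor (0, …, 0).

ω-coordinates c = M·v, v = (24169, 21126, 33730):
  c_1 = 102·24169 + (-64)·(21126) + (-33)·(33730) = 84
  c_2 = 40·24169 + (-25)·(21126) + (-13)·(33730) = 120
  c_3 = 135·24169 + (-81)·(21126) + (-46)·(33730) = 29
Writing each c_i in base p = 13:
  c_1 = 84 = 6·13^0 + 6·13^1
  c_2 = 120 = 3·13^0 + 9·13^1
  c_3 = 29 = 3·13^0 + 2·13^1
Factor λ_0 = (6, 3, 3)
Factor λ_1 = (6, 9, 2)

((6, 3, 3), (6, 9, 2))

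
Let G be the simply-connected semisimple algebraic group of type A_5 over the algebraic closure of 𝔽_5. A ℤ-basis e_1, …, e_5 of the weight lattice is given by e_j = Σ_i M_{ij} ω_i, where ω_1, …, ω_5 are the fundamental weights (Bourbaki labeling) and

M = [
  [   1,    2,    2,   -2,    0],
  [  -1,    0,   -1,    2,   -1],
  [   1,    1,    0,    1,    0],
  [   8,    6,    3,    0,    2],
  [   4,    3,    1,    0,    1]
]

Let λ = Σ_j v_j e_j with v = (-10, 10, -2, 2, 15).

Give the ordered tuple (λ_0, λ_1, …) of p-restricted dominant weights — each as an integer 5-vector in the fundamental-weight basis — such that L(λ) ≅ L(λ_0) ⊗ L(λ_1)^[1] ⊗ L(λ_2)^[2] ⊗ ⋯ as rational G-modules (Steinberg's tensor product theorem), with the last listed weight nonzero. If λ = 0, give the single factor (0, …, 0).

((2, 1, 2, 4, 3),)

Converting to the ω-basis (c_i = row i of M dotted with v = (-10, 10, -2, 2, 15)):
  c_1 = (1)·(-10) + (2)·(10) + (2)·(-2) + (-2)·(2) + (0)·(15) = 2
  c_2 = (-1)·(-10) + (0)·(10) + (-1)·(-2) + (2)·(2) + (-1)·(15) = 1
  c_3 = (1)·(-10) + (1)·(10) + (0)·(-2) + (1)·(2) + (0)·(15) = 2
  c_4 = (8)·(-10) + (6)·(10) + (3)·(-2) + (0)·(2) + (2)·(15) = 4
  c_5 = (4)·(-10) + (3)·(10) + (1)·(-2) + (0)·(2) + (1)·(15) = 3
Expand coordinatewise in base 5:
  c_1 = 2 = 2·5^0
  c_2 = 1 = 1·5^0
  c_3 = 2 = 2·5^0
  c_4 = 4 = 4·5^0
  c_5 = 3 = 3·5^0
Factor λ_0 = (2, 1, 2, 4, 3)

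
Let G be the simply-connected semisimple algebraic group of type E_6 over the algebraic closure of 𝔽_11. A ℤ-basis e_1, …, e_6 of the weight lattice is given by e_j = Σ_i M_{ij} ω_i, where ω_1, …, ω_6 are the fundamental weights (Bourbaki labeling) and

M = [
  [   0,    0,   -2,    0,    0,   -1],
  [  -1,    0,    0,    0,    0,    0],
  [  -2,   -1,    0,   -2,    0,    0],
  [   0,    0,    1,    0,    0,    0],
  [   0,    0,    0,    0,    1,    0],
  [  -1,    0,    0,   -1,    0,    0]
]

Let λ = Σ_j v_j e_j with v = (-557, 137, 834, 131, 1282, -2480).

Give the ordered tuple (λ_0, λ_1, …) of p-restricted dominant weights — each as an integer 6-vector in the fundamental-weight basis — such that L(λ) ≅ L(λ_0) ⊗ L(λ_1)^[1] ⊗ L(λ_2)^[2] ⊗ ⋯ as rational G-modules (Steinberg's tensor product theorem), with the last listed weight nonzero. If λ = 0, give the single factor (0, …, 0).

((9, 7, 0, 9, 6, 8), (7, 6, 10, 9, 6, 5), (6, 4, 5, 6, 10, 3))

Change of basis e → ω: c = M·v where v = (-557, 137, 834, 131, 1282, -2480):
  c_1 = (0)·(-557) + 0·137 + (-2)·(834) + 0·131 + 0·1282 + (-1)·(-2480) = 812
  c_2 = (-1)·(-557) + 0·137 + 0·834 + 0·131 + 0·1282 + (0)·(-2480) = 557
  c_3 = (-2)·(-557) + (-1)·(137) + 0·834 + (-2)·(131) + 0·1282 + (0)·(-2480) = 715
  c_4 = (0)·(-557) + 0·137 + 1·834 + 0·131 + 0·1282 + (0)·(-2480) = 834
  c_5 = (0)·(-557) + 0·137 + 0·834 + 0·131 + 1·1282 + (0)·(-2480) = 1282
  c_6 = (-1)·(-557) + 0·137 + 0·834 + (-1)·(131) + 0·1282 + (0)·(-2480) = 426
p = 11; digits c_i = Σ_j d_{ij}·11^j, 0 ≤ d_{ij} < 11:
  c_1 = 812 = 9·11^0 + 7·11^1 + 6·11^2
  c_2 = 557 = 7·11^0 + 6·11^1 + 4·11^2
  c_3 = 715 = 0·11^0 + 10·11^1 + 5·11^2
  c_4 = 834 = 9·11^0 + 9·11^1 + 6·11^2
  c_5 = 1282 = 6·11^0 + 6·11^1 + 10·11^2
  c_6 = 426 = 8·11^0 + 5·11^1 + 3·11^2
λ_0 = (9, 7, 0, 9, 6, 8)
λ_1 = (7, 6, 10, 9, 6, 5)
λ_2 = (6, 4, 5, 6, 10, 3)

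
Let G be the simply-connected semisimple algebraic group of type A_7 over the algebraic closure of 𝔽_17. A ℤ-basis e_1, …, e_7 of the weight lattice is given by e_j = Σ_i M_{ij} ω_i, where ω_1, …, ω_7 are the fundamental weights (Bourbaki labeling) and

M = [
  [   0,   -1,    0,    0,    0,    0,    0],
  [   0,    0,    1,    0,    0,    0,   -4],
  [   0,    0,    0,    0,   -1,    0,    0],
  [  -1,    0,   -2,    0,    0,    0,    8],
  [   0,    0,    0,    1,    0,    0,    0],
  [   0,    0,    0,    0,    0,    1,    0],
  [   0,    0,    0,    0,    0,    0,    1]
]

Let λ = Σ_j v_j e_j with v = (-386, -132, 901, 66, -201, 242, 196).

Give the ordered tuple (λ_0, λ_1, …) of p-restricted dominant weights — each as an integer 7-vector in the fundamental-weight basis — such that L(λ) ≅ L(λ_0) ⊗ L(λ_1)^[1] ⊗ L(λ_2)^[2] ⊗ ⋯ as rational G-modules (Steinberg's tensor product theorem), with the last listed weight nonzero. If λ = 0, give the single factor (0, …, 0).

((13, 15, 14, 16, 15, 4, 9), (7, 6, 11, 8, 3, 14, 11))

Converting to the ω-basis (c_i = row i of M dotted with v = (-386, -132, 901, 66, -201, 242, 196)):
  c_1 = 0*-386 + -1*-132 + 0*901 + 0*66 + 0*-201 + 0*242 + 0*196 = 132
  c_2 = 0*-386 + 0*-132 + 1*901 + 0*66 + 0*-201 + 0*242 + -4*196 = 117
  c_3 = 0*-386 + 0*-132 + 0*901 + 0*66 + -1*-201 + 0*242 + 0*196 = 201
  c_4 = -1*-386 + 0*-132 + -2*901 + 0*66 + 0*-201 + 0*242 + 8*196 = 152
  c_5 = 0*-386 + 0*-132 + 0*901 + 1*66 + 0*-201 + 0*242 + 0*196 = 66
  c_6 = 0*-386 + 0*-132 + 0*901 + 0*66 + 0*-201 + 1*242 + 0*196 = 242
  c_7 = 0*-386 + 0*-132 + 0*901 + 0*66 + 0*-201 + 0*242 + 1*196 = 196
Writing each c_i in base p = 17:
  c_1 = 132 = 13·17^0 + 7·17^1
  c_2 = 117 = 15·17^0 + 6·17^1
  c_3 = 201 = 14·17^0 + 11·17^1
  c_4 = 152 = 16·17^0 + 8·17^1
  c_5 = 66 = 15·17^0 + 3·17^1
  c_6 = 242 = 4·17^0 + 14·17^1
  c_7 = 196 = 9·17^0 + 11·17^1
Factor λ_0 = (13, 15, 14, 16, 15, 4, 9)
Factor λ_1 = (7, 6, 11, 8, 3, 14, 11)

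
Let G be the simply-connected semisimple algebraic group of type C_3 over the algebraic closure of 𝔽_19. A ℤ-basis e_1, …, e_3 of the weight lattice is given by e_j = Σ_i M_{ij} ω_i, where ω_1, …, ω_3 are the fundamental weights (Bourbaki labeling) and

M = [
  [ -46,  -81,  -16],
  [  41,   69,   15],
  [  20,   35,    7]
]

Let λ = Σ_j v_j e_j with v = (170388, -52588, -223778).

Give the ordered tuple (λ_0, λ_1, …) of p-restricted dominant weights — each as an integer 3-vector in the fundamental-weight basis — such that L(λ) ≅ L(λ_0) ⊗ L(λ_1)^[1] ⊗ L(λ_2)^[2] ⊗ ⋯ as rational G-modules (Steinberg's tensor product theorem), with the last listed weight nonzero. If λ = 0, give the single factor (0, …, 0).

ω-coordinates c = M·v, v = (170388, -52588, -223778):
  c_1 = -46*170388 + -81*-52588 + -16*-223778 = 2228
  c_2 = 41*170388 + 69*-52588 + 15*-223778 = 666
  c_3 = 20*170388 + 35*-52588 + 7*-223778 = 734
Writing each c_i in base p = 19:
  c_1 = 2228 = 5·19^0 + 3·19^1 + 6·19^2
  c_2 = 666 = 1·19^0 + 16·19^1 + 1·19^2
  c_3 = 734 = 12·19^0 + 0·19^1 + 2·19^2
p-restricted factor λ_0 = (5, 1, 12)
p-restricted factor λ_1 = (3, 16, 0)
p-restricted factor λ_2 = (6, 1, 2)

((5, 1, 12), (3, 16, 0), (6, 1, 2))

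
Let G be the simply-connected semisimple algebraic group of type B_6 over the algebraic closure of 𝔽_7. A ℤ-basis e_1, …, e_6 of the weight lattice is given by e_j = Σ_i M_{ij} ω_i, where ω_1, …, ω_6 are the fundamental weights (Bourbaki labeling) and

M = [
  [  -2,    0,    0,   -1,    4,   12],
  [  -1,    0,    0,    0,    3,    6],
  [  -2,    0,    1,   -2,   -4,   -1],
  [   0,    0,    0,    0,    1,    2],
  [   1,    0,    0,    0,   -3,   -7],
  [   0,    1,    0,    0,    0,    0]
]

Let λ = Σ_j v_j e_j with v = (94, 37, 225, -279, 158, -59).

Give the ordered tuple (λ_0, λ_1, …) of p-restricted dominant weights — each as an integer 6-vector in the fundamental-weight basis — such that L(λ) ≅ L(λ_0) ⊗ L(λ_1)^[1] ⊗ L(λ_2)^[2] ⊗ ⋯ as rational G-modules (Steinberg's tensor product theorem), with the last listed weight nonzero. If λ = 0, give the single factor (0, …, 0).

Compute c_i = Σ_j M_{ij} v_j with v = (94, 37, 225, -279, 158, -59):
  c_1 = -2*94 + 0*37 + 0*225 + -1*-279 + 4*158 + 12*-59 = 15
  c_2 = -1*94 + 0*37 + 0*225 + 0*-279 + 3*158 + 6*-59 = 26
  c_3 = -2*94 + 0*37 + 1*225 + -2*-279 + -4*158 + -1*-59 = 22
  c_4 = 0*94 + 0*37 + 0*225 + 0*-279 + 1*158 + 2*-59 = 40
  c_5 = 1*94 + 0*37 + 0*225 + 0*-279 + -3*158 + -7*-59 = 33
  c_6 = 0*94 + 1*37 + 0*225 + 0*-279 + 0*158 + 0*-59 = 37
Expand coordinatewise in base 7:
  c_1 = 15 = 1·7^0 + 2·7^1
  c_2 = 26 = 5·7^0 + 3·7^1
  c_3 = 22 = 1·7^0 + 3·7^1
  c_4 = 40 = 5·7^0 + 5·7^1
  c_5 = 33 = 5·7^0 + 4·7^1
  c_6 = 37 = 2·7^0 + 5·7^1
p-restricted factor λ_0 = (1, 5, 1, 5, 5, 2)
p-restricted factor λ_1 = (2, 3, 3, 5, 4, 5)

((1, 5, 1, 5, 5, 2), (2, 3, 3, 5, 4, 5))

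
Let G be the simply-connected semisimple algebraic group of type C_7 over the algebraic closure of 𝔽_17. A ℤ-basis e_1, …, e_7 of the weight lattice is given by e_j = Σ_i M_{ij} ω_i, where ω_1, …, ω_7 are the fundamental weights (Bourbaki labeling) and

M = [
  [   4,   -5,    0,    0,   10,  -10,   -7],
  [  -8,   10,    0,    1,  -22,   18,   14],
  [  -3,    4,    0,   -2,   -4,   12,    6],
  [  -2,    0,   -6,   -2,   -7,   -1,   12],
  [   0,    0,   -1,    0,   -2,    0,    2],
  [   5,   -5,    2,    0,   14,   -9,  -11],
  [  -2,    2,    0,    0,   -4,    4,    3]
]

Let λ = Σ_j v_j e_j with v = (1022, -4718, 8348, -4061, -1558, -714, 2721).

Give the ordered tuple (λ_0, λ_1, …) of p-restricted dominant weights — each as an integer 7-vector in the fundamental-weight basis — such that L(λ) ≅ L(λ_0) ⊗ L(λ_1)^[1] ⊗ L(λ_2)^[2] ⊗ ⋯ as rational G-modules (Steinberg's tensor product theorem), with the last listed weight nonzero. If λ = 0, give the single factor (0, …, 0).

((4, 16, 4, 7, 6, 11, 8), (11, 5, 10, 15, 12, 4, 3))

In the fundamental-weight basis, λ has coordinates c = M·v (v = (1022, -4718, 8348, -4061, -1558, -714, 2721)):
  c_1 = 4·1022 + (-5)·(-4718) + 0·8348 + (0)·(-4061) + (10)·(-1558) + (-10)·(-714) + (-7)·(2721) = 191
  c_2 = (-8)·(1022) + (10)·(-4718) + 0·8348 + (1)·(-4061) + (-22)·(-1558) + (18)·(-714) + 14·2721 = 101
  c_3 = (-3)·(1022) + (4)·(-4718) + 0·8348 + (-2)·(-4061) + (-4)·(-1558) + (12)·(-714) + 6·2721 = 174
  c_4 = (-2)·(1022) + (0)·(-4718) + (-6)·(8348) + (-2)·(-4061) + (-7)·(-1558) + (-1)·(-714) + 12·2721 = 262
  c_5 = 0·1022 + (0)·(-4718) + (-1)·(8348) + (0)·(-4061) + (-2)·(-1558) + (0)·(-714) + 2·2721 = 210
  c_6 = 5·1022 + (-5)·(-4718) + 2·8348 + (0)·(-4061) + (14)·(-1558) + (-9)·(-714) + (-11)·(2721) = 79
  c_7 = (-2)·(1022) + (2)·(-4718) + 0·8348 + (0)·(-4061) + (-4)·(-1558) + (4)·(-714) + 3·2721 = 59
p = 17; digits c_i = Σ_j d_{ij}·17^j, 0 ≤ d_{ij} < 17:
  c_1 = 191 = 4·17^0 + 11·17^1
  c_2 = 101 = 16·17^0 + 5·17^1
  c_3 = 174 = 4·17^0 + 10·17^1
  c_4 = 262 = 7·17^0 + 15·17^1
  c_5 = 210 = 6·17^0 + 12·17^1
  c_6 = 79 = 11·17^0 + 4·17^1
  c_7 = 59 = 8·17^0 + 3·17^1
λ_0 = (4, 16, 4, 7, 6, 11, 8)
λ_1 = (11, 5, 10, 15, 12, 4, 3)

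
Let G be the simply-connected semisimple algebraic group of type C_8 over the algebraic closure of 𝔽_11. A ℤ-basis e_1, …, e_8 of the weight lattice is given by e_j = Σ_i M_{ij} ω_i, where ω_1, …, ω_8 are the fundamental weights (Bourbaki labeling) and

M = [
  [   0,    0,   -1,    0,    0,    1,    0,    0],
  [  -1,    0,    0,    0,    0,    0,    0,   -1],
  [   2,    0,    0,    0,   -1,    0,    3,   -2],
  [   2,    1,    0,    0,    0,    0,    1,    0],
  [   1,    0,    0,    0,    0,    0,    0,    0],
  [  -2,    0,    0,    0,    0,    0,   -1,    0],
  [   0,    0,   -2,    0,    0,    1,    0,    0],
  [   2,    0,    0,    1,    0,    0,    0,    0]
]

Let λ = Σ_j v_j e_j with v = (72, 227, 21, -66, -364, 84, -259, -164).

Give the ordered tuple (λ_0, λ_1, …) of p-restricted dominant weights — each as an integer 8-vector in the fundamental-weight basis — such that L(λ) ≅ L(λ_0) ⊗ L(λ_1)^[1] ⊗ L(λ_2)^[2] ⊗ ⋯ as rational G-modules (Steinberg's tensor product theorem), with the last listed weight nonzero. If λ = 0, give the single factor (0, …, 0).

ω-coordinates c = M·v, v = (72, 227, 21, -66, -364, 84, -259, -164):
  c_1 = 0·72 + 0·227 + (-1)·(21) + (0)·(-66) + (0)·(-364) + 1·84 + (0)·(-259) + (0)·(-164) = 63
  c_2 = (-1)·(72) + 0·227 + 0·21 + (0)·(-66) + (0)·(-364) + 0·84 + (0)·(-259) + (-1)·(-164) = 92
  c_3 = 2·72 + 0·227 + 0·21 + (0)·(-66) + (-1)·(-364) + 0·84 + (3)·(-259) + (-2)·(-164) = 59
  c_4 = 2·72 + 1·227 + 0·21 + (0)·(-66) + (0)·(-364) + 0·84 + (1)·(-259) + (0)·(-164) = 112
  c_5 = 1·72 + 0·227 + 0·21 + (0)·(-66) + (0)·(-364) + 0·84 + (0)·(-259) + (0)·(-164) = 72
  c_6 = (-2)·(72) + 0·227 + 0·21 + (0)·(-66) + (0)·(-364) + 0·84 + (-1)·(-259) + (0)·(-164) = 115
  c_7 = 0·72 + 0·227 + (-2)·(21) + (0)·(-66) + (0)·(-364) + 1·84 + (0)·(-259) + (0)·(-164) = 42
  c_8 = 2·72 + 0·227 + 0·21 + (1)·(-66) + (0)·(-364) + 0·84 + (0)·(-259) + (0)·(-164) = 78
Expand coordinatewise in base 11:
  c_1 = 63 = 8·11^0 + 5·11^1
  c_2 = 92 = 4·11^0 + 8·11^1
  c_3 = 59 = 4·11^0 + 5·11^1
  c_4 = 112 = 2·11^0 + 10·11^1
  c_5 = 72 = 6·11^0 + 6·11^1
  c_6 = 115 = 5·11^0 + 10·11^1
  c_7 = 42 = 9·11^0 + 3·11^1
  c_8 = 78 = 1·11^0 + 7·11^1
Factor λ_0 = (8, 4, 4, 2, 6, 5, 9, 1)
Factor λ_1 = (5, 8, 5, 10, 6, 10, 3, 7)

((8, 4, 4, 2, 6, 5, 9, 1), (5, 8, 5, 10, 6, 10, 3, 7))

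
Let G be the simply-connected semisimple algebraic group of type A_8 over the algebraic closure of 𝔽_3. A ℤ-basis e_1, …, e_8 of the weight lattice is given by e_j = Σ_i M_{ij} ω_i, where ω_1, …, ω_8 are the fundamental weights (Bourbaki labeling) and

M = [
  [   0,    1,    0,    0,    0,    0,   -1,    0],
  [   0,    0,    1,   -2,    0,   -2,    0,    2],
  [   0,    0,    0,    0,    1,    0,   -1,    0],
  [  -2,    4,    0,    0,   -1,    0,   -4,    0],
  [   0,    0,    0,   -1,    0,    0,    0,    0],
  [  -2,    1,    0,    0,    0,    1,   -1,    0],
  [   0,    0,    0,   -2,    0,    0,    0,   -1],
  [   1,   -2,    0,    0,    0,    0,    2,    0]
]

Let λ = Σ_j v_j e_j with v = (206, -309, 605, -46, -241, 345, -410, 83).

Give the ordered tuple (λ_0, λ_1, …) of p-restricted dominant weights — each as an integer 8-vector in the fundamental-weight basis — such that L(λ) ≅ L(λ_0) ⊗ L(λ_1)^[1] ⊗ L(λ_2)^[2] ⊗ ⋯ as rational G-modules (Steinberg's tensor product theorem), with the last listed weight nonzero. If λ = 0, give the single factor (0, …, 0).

((2, 2, 1, 2, 1, 1, 0, 1), (0, 0, 2, 2, 0, 2, 0, 1), (2, 1, 0, 1, 2, 0, 1, 0), (0, 0, 0, 2, 1, 1, 0, 0), (1, 2, 2, 2, 0, 0, 0, 0))

In the fundamental-weight basis, λ has coordinates c = M·v (v = (206, -309, 605, -46, -241, 345, -410, 83)):
  c_1 = 0*206 + 1*-309 + 0*605 + 0*-46 + 0*-241 + 0*345 + -1*-410 + 0*83 = 101
  c_2 = 0*206 + 0*-309 + 1*605 + -2*-46 + 0*-241 + -2*345 + 0*-410 + 2*83 = 173
  c_3 = 0*206 + 0*-309 + 0*605 + 0*-46 + 1*-241 + 0*345 + -1*-410 + 0*83 = 169
  c_4 = -2*206 + 4*-309 + 0*605 + 0*-46 + -1*-241 + 0*345 + -4*-410 + 0*83 = 233
  c_5 = 0*206 + 0*-309 + 0*605 + -1*-46 + 0*-241 + 0*345 + 0*-410 + 0*83 = 46
  c_6 = -2*206 + 1*-309 + 0*605 + 0*-46 + 0*-241 + 1*345 + -1*-410 + 0*83 = 34
  c_7 = 0*206 + 0*-309 + 0*605 + -2*-46 + 0*-241 + 0*345 + 0*-410 + -1*83 = 9
  c_8 = 1*206 + -2*-309 + 0*605 + 0*-46 + 0*-241 + 0*345 + 2*-410 + 0*83 = 4
p = 3; digits c_i = Σ_j d_{ij}·3^j, 0 ≤ d_{ij} < 3:
  c_1 = 101 = 2·3^0 + 0·3^1 + 2·3^2 + 0·3^3 + 1·3^4
  c_2 = 173 = 2·3^0 + 0·3^1 + 1·3^2 + 0·3^3 + 2·3^4
  c_3 = 169 = 1·3^0 + 2·3^1 + 0·3^2 + 0·3^3 + 2·3^4
  c_4 = 233 = 2·3^0 + 2·3^1 + 1·3^2 + 2·3^3 + 2·3^4
  c_5 = 46 = 1·3^0 + 0·3^1 + 2·3^2 + 1·3^3
  c_6 = 34 = 1·3^0 + 2·3^1 + 0·3^2 + 1·3^3
  c_7 = 9 = 0·3^0 + 0·3^1 + 1·3^2
  c_8 = 4 = 1·3^0 + 1·3^1
Factor λ_0 = (2, 2, 1, 2, 1, 1, 0, 1)
Factor λ_1 = (0, 0, 2, 2, 0, 2, 0, 1)
Factor λ_2 = (2, 1, 0, 1, 2, 0, 1, 0)
Factor λ_3 = (0, 0, 0, 2, 1, 1, 0, 0)
Factor λ_4 = (1, 2, 2, 2, 0, 0, 0, 0)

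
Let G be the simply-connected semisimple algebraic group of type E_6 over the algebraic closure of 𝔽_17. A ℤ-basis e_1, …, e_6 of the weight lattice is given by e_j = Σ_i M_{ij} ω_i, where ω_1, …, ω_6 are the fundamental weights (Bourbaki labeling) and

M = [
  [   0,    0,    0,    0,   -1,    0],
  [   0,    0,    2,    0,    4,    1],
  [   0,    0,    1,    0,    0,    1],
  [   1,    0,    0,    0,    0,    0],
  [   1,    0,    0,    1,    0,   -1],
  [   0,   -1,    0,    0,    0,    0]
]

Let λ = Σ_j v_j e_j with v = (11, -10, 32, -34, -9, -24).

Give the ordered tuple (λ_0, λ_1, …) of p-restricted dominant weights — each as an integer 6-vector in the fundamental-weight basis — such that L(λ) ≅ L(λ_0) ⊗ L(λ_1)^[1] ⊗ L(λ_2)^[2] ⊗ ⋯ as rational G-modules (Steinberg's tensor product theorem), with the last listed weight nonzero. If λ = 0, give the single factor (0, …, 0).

((9, 4, 8, 11, 1, 10),)

ω-coordinates c = M·v, v = (11, -10, 32, -34, -9, -24):
  c_1 = 0*11 + 0*-10 + 0*32 + 0*-34 + -1*-9 + 0*-24 = 9
  c_2 = 0*11 + 0*-10 + 2*32 + 0*-34 + 4*-9 + 1*-24 = 4
  c_3 = 0*11 + 0*-10 + 1*32 + 0*-34 + 0*-9 + 1*-24 = 8
  c_4 = 1*11 + 0*-10 + 0*32 + 0*-34 + 0*-9 + 0*-24 = 11
  c_5 = 1*11 + 0*-10 + 0*32 + 1*-34 + 0*-9 + -1*-24 = 1
  c_6 = 0*11 + -1*-10 + 0*32 + 0*-34 + 0*-9 + 0*-24 = 10
Writing each c_i in base p = 17:
  c_1 = 9 = 9·17^0
  c_2 = 4 = 4·17^0
  c_3 = 8 = 8·17^0
  c_4 = 11 = 11·17^0
  c_5 = 1 = 1·17^0
  c_6 = 10 = 10·17^0
Factor λ_0 = (9, 4, 8, 11, 1, 10)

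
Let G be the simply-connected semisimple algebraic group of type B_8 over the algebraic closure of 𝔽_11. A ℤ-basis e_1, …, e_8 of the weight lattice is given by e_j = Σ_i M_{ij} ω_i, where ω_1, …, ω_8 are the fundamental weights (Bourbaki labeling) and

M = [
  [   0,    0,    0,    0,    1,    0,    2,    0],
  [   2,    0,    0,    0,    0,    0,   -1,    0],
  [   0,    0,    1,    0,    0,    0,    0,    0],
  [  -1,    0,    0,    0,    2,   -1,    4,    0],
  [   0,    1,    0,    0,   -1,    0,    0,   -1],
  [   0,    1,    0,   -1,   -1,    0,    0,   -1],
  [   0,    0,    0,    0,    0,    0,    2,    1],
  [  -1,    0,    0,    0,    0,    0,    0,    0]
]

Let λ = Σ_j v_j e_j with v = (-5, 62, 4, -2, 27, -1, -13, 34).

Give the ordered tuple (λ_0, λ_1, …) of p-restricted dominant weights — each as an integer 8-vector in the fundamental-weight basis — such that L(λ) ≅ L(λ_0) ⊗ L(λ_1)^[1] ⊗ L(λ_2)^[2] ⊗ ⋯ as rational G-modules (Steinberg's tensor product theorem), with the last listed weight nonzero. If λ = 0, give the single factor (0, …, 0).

((1, 3, 4, 8, 1, 3, 8, 5),)

Change of basis e → ω: c = M·v where v = (-5, 62, 4, -2, 27, -1, -13, 34):
  c_1 = (0)·(-5) + (0)·(62) + (0)·(4) + (0)·(-2) + (1)·(27) + (0)·(-1) + (2)·(-13) + (0)·(34) = 1
  c_2 = (2)·(-5) + (0)·(62) + (0)·(4) + (0)·(-2) + (0)·(27) + (0)·(-1) + (-1)·(-13) + (0)·(34) = 3
  c_3 = (0)·(-5) + (0)·(62) + (1)·(4) + (0)·(-2) + (0)·(27) + (0)·(-1) + (0)·(-13) + (0)·(34) = 4
  c_4 = (-1)·(-5) + (0)·(62) + (0)·(4) + (0)·(-2) + (2)·(27) + (-1)·(-1) + (4)·(-13) + (0)·(34) = 8
  c_5 = (0)·(-5) + (1)·(62) + (0)·(4) + (0)·(-2) + (-1)·(27) + (0)·(-1) + (0)·(-13) + (-1)·(34) = 1
  c_6 = (0)·(-5) + (1)·(62) + (0)·(4) + (-1)·(-2) + (-1)·(27) + (0)·(-1) + (0)·(-13) + (-1)·(34) = 3
  c_7 = (0)·(-5) + (0)·(62) + (0)·(4) + (0)·(-2) + (0)·(27) + (0)·(-1) + (2)·(-13) + (1)·(34) = 8
  c_8 = (-1)·(-5) + (0)·(62) + (0)·(4) + (0)·(-2) + (0)·(27) + (0)·(-1) + (0)·(-13) + (0)·(34) = 5
p = 11; digits c_i = Σ_j d_{ij}·11^j, 0 ≤ d_{ij} < 11:
  c_1 = 1 = 1·11^0
  c_2 = 3 = 3·11^0
  c_3 = 4 = 4·11^0
  c_4 = 8 = 8·11^0
  c_5 = 1 = 1·11^0
  c_6 = 3 = 3·11^0
  c_7 = 8 = 8·11^0
  c_8 = 5 = 5·11^0
Factor λ_0 = (1, 3, 4, 8, 1, 3, 8, 5)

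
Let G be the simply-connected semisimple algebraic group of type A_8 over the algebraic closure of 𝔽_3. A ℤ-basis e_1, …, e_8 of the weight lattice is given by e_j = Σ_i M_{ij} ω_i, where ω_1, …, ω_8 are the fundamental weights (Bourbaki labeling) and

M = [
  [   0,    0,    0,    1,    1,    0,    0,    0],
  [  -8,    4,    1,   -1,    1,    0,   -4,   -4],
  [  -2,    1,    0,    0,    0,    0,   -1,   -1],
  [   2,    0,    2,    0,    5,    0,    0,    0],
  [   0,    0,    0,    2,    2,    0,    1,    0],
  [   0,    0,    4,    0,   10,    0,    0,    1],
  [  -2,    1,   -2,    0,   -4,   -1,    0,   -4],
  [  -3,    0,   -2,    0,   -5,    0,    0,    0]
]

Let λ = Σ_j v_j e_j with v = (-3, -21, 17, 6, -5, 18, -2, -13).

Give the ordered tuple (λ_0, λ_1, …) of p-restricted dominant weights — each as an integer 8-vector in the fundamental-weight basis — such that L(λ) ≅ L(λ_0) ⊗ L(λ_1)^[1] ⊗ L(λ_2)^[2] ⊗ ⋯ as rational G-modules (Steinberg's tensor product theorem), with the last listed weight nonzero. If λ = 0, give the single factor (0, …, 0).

((1, 0, 0, 0, 0, 2, 2, 0), (0, 2, 0, 1, 0, 1, 1, 0))

Converting to the ω-basis (c_i = row i of M dotted with v = (-3, -21, 17, 6, -5, 18, -2, -13)):
  c_1 = (0)·(-3) + (0)·(-21) + 0·17 + 1·6 + (1)·(-5) + 0·18 + (0)·(-2) + (0)·(-13) = 1
  c_2 = (-8)·(-3) + (4)·(-21) + 1·17 + (-1)·(6) + (1)·(-5) + 0·18 + (-4)·(-2) + (-4)·(-13) = 6
  c_3 = (-2)·(-3) + (1)·(-21) + 0·17 + 0·6 + (0)·(-5) + 0·18 + (-1)·(-2) + (-1)·(-13) = 0
  c_4 = (2)·(-3) + (0)·(-21) + 2·17 + 0·6 + (5)·(-5) + 0·18 + (0)·(-2) + (0)·(-13) = 3
  c_5 = (0)·(-3) + (0)·(-21) + 0·17 + 2·6 + (2)·(-5) + 0·18 + (1)·(-2) + (0)·(-13) = 0
  c_6 = (0)·(-3) + (0)·(-21) + 4·17 + 0·6 + (10)·(-5) + 0·18 + (0)·(-2) + (1)·(-13) = 5
  c_7 = (-2)·(-3) + (1)·(-21) + (-2)·(17) + 0·6 + (-4)·(-5) + (-1)·(18) + (0)·(-2) + (-4)·(-13) = 5
  c_8 = (-3)·(-3) + (0)·(-21) + (-2)·(17) + 0·6 + (-5)·(-5) + 0·18 + (0)·(-2) + (0)·(-13) = 0
Base-3 expansion of each c_i:
  c_1 = 1 = 1·3^0
  c_2 = 6 = 0·3^0 + 2·3^1
  c_3 = 0
  c_4 = 3 = 0·3^0 + 1·3^1
  c_5 = 0
  c_6 = 5 = 2·3^0 + 1·3^1
  c_7 = 5 = 2·3^0 + 1·3^1
  c_8 = 0
Factor λ_0 = (1, 0, 0, 0, 0, 2, 2, 0)
Factor λ_1 = (0, 2, 0, 1, 0, 1, 1, 0)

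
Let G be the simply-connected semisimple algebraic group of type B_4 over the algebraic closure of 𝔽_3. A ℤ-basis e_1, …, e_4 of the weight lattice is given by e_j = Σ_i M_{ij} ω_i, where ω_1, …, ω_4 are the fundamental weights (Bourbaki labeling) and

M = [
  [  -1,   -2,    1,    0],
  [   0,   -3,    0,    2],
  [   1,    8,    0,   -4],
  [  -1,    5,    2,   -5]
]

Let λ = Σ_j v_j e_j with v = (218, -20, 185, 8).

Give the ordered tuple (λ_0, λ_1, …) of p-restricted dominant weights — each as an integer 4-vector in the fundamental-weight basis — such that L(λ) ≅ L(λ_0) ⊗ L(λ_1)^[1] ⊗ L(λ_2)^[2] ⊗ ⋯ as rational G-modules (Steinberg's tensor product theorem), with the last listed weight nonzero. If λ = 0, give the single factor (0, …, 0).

In the fundamental-weight basis, λ has coordinates c = M·v (v = (218, -20, 185, 8)):
  c_1 = -1*218 + -2*-20 + 1*185 + 0*8 = 7
  c_2 = 0*218 + -3*-20 + 0*185 + 2*8 = 76
  c_3 = 1*218 + 8*-20 + 0*185 + -4*8 = 26
  c_4 = -1*218 + 5*-20 + 2*185 + -5*8 = 12
Expand coordinatewise in base 3:
  c_1 = 7 = 1·3^0 + 2·3^1
  c_2 = 76 = 1·3^0 + 1·3^1 + 2·3^2 + 2·3^3
  c_3 = 26 = 2·3^0 + 2·3^1 + 2·3^2
  c_4 = 12 = 0·3^0 + 1·3^1 + 1·3^2
λ_0 = (1, 1, 2, 0)
λ_1 = (2, 1, 2, 1)
λ_2 = (0, 2, 2, 1)
λ_3 = (0, 2, 0, 0)

((1, 1, 2, 0), (2, 1, 2, 1), (0, 2, 2, 1), (0, 2, 0, 0))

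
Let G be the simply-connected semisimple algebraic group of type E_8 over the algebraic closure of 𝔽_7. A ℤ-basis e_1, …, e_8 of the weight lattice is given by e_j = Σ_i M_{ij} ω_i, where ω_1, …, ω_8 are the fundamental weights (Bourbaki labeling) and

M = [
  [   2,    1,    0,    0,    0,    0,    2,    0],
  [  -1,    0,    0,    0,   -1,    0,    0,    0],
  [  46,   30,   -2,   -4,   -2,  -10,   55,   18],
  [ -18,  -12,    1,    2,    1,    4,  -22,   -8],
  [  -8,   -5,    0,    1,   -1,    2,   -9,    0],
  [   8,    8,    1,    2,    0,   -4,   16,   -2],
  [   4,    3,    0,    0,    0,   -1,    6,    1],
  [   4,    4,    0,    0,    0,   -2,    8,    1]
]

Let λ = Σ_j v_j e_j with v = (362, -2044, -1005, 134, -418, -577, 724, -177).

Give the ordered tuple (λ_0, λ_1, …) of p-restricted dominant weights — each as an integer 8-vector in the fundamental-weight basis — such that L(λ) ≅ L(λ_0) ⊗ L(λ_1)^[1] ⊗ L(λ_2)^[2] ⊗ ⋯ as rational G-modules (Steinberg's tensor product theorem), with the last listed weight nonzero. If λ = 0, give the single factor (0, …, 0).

In the fundamental-weight basis, λ has coordinates c = M·v (v = (362, -2044, -1005, 134, -418, -577, 724, -177)):
  c_1 = 2·362 + (1)·(-2044) + (0)·(-1005) + 0·134 + (0)·(-418) + (0)·(-577) + 2·724 + (0)·(-177) = 128
  c_2 = (-1)·(362) + (0)·(-2044) + (0)·(-1005) + 0·134 + (-1)·(-418) + (0)·(-577) + 0·724 + (0)·(-177) = 56
  c_3 = 46·362 + (30)·(-2044) + (-2)·(-1005) + (-4)·(134) + (-2)·(-418) + (-10)·(-577) + 55·724 + (18)·(-177) = 46
  c_4 = (-18)·(362) + (-12)·(-2044) + (1)·(-1005) + 2·134 + (1)·(-418) + (4)·(-577) + (-22)·(724) + (-8)·(-177) = 37
  c_5 = (-8)·(362) + (-5)·(-2044) + (0)·(-1005) + 1·134 + (-1)·(-418) + (2)·(-577) + (-9)·(724) + (0)·(-177) = 206
  c_6 = 8·362 + (8)·(-2044) + (1)·(-1005) + 2·134 + (0)·(-418) + (-4)·(-577) + 16·724 + (-2)·(-177) = 53
  c_7 = 4·362 + (3)·(-2044) + (0)·(-1005) + 0·134 + (0)·(-418) + (-1)·(-577) + 6·724 + (1)·(-177) = 60
  c_8 = 4·362 + (4)·(-2044) + (0)·(-1005) + 0·134 + (0)·(-418) + (-2)·(-577) + 8·724 + (1)·(-177) = 41
Base-7 expansion of each c_i:
  c_1 = 128 = 2·7^0 + 4·7^1 + 2·7^2
  c_2 = 56 = 0·7^0 + 1·7^1 + 1·7^2
  c_3 = 46 = 4·7^0 + 6·7^1
  c_4 = 37 = 2·7^0 + 5·7^1
  c_5 = 206 = 3·7^0 + 1·7^1 + 4·7^2
  c_6 = 53 = 4·7^0 + 0·7^1 + 1·7^2
  c_7 = 60 = 4·7^0 + 1·7^1 + 1·7^2
  c_8 = 41 = 6·7^0 + 5·7^1
λ_0 = (2, 0, 4, 2, 3, 4, 4, 6)
λ_1 = (4, 1, 6, 5, 1, 0, 1, 5)
λ_2 = (2, 1, 0, 0, 4, 1, 1, 0)

((2, 0, 4, 2, 3, 4, 4, 6), (4, 1, 6, 5, 1, 0, 1, 5), (2, 1, 0, 0, 4, 1, 1, 0))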